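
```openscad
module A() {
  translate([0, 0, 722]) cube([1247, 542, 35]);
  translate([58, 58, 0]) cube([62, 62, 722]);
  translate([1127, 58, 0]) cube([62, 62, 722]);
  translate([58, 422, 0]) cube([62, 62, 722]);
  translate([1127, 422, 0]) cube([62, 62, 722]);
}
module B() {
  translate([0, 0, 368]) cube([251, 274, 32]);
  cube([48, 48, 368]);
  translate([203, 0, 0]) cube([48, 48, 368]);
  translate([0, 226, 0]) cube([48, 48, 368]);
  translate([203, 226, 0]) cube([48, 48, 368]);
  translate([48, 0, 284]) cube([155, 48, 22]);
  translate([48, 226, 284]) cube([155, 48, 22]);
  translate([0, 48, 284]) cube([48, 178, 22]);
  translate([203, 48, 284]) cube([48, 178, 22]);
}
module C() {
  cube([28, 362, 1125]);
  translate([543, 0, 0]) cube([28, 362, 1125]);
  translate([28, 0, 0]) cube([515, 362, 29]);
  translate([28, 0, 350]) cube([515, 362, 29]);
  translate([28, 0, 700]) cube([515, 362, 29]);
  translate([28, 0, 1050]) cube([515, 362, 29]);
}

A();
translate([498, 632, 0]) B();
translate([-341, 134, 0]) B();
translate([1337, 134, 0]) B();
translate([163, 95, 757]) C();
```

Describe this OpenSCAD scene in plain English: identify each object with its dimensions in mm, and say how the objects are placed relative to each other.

A is a rectangular dining table. The top is 1247×542×35 mm with its upper surface at z = 757 mm. It stands on four 62×62 mm square legs, each inset 58 mm from the nearest pair of top edges, running from the floor to the underside of the top.

B is a simple wooden stool: a rectangular seat 251 mm (x) by 274 mm (y), 32 mm thick, top face at z = 400 mm, on four square legs, each 48×48 mm in cross-section. The legs rest on z = 0, each flush with a corner of the seat. Four stretchers, 48 mm wide and 22 mm tall, connect adjacent legs with their undersides at z = 284 mm, each running between the inner faces of the legs it joins and aligned with the legs' outer faces on the other axis.

C is an open bookshelf. Two side panels, each 28 mm thick, 362 mm deep and 1125 mm tall, stand 571 mm apart (outside-to-outside). Between them sit 4 shelves, each 29 mm thick and 362 mm deep, spanning the full gap between the sides. The bottom shelf rests on the floor (its underside at z = 0) and the clear gap between one shelf's top and the next shelf's underside is 321 mm.

Three stools sit around the table at the +y, −x, +x sides. The bookshelf is on top of the table.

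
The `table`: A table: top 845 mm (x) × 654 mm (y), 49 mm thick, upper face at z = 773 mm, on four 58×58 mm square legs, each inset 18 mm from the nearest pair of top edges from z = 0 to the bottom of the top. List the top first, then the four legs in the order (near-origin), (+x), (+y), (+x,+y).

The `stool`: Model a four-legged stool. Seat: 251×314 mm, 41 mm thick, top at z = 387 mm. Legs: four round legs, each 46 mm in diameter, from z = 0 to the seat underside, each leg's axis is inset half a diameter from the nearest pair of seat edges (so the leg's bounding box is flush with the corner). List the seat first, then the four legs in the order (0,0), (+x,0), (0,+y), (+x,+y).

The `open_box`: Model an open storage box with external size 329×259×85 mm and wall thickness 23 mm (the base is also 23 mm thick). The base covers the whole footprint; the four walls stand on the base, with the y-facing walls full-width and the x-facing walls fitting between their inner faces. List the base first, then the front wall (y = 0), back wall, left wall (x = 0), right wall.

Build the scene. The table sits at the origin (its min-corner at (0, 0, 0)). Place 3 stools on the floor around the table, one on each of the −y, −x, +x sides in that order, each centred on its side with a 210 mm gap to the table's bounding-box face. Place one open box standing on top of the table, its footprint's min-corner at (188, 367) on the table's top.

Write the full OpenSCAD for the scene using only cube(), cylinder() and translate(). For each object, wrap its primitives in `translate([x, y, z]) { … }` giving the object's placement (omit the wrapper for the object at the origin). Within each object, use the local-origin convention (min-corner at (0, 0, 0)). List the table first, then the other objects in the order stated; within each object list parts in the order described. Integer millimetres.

translate([0, 0, 724]) cube([845, 654, 49]);
translate([18, 18, 0]) cube([58, 58, 724]);
translate([769, 18, 0]) cube([58, 58, 724]);
translate([18, 578, 0]) cube([58, 58, 724]);
translate([769, 578, 0]) cube([58, 58, 724]);
translate([297, -524, 0]) {
  translate([0, 0, 346]) cube([251, 314, 41]);
  translate([23, 23, 0]) cylinder(h = 346, r = 23);
  translate([228, 23, 0]) cylinder(h = 346, r = 23);
  translate([23, 291, 0]) cylinder(h = 346, r = 23);
  translate([228, 291, 0]) cylinder(h = 346, r = 23);
}
translate([-461, 170, 0]) {
  translate([0, 0, 346]) cube([251, 314, 41]);
  translate([23, 23, 0]) cylinder(h = 346, r = 23);
  translate([228, 23, 0]) cylinder(h = 346, r = 23);
  translate([23, 291, 0]) cylinder(h = 346, r = 23);
  translate([228, 291, 0]) cylinder(h = 346, r = 23);
}
translate([1055, 170, 0]) {
  translate([0, 0, 346]) cube([251, 314, 41]);
  translate([23, 23, 0]) cylinder(h = 346, r = 23);
  translate([228, 23, 0]) cylinder(h = 346, r = 23);
  translate([23, 291, 0]) cylinder(h = 346, r = 23);
  translate([228, 291, 0]) cylinder(h = 346, r = 23);
}
translate([188, 367, 773]) {
  cube([329, 259, 23]);
  translate([0, 0, 23]) cube([329, 23, 62]);
  translate([0, 236, 23]) cube([329, 23, 62]);
  translate([0, 23, 23]) cube([23, 213, 62]);
  translate([306, 23, 23]) cube([23, 213, 62]);
}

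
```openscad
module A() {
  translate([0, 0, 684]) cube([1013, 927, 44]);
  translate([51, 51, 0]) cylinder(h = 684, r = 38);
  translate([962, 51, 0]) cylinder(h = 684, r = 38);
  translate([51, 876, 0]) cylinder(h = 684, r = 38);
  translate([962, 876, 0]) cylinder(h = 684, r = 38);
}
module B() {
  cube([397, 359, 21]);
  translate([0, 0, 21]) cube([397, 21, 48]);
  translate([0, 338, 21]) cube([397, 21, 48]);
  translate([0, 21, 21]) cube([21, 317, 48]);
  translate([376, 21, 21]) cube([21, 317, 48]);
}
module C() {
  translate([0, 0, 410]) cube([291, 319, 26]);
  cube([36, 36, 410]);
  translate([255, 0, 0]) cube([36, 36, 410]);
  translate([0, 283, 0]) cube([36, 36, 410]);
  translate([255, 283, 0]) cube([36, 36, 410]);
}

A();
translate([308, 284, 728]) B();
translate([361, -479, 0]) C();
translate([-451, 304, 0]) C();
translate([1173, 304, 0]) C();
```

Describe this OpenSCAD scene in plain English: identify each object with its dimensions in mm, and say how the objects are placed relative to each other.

A is a rectangular dining table. The top is 1013×927×44 mm with its upper surface at z = 728 mm. It stands on four round legs of 76 mm diameter, each leg's bounding box inset 13 mm from the nearest pair of top edges, running from the floor to the underside of the top.

B is an open storage box with external size 397×359×69 mm and wall thickness 21 mm (the base is also 21 mm thick). The base covers the whole footprint; the four walls stand on the base, with the y-facing walls full-width and the x-facing walls fitting between their inner faces.

C is a four-legged stool. The seat is a 291×319×26 mm slab whose top surface is at z = 436 mm; four square legs, each 36×36 mm in cross-section, run from the floor (z = 0) to the underside of the seat, each flush with a corner of the seat.

The open box is on top of the table, centred. Three stools sit around the table at the −y, −x, +x sides.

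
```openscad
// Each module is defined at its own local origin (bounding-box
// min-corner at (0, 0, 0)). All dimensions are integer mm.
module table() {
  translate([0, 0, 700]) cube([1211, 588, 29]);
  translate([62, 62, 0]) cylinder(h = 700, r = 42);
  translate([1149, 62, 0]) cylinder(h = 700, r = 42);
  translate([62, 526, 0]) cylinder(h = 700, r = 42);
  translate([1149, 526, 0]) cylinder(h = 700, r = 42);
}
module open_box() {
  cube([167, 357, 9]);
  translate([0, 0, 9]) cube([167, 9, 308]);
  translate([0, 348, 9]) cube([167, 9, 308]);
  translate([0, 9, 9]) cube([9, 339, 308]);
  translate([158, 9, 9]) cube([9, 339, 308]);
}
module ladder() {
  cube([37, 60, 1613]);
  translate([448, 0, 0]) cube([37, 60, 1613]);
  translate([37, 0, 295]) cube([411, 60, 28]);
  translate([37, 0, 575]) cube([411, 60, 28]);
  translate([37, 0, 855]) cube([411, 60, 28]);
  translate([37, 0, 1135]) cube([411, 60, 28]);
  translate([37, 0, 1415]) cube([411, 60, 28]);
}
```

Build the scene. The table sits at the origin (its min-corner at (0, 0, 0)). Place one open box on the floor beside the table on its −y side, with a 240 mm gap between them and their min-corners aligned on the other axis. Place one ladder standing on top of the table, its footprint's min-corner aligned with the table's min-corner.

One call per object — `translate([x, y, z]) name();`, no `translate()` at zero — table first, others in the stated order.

table();
translate([0, -597, 0]) open_box();
translate([0, 0, 729]) ladder();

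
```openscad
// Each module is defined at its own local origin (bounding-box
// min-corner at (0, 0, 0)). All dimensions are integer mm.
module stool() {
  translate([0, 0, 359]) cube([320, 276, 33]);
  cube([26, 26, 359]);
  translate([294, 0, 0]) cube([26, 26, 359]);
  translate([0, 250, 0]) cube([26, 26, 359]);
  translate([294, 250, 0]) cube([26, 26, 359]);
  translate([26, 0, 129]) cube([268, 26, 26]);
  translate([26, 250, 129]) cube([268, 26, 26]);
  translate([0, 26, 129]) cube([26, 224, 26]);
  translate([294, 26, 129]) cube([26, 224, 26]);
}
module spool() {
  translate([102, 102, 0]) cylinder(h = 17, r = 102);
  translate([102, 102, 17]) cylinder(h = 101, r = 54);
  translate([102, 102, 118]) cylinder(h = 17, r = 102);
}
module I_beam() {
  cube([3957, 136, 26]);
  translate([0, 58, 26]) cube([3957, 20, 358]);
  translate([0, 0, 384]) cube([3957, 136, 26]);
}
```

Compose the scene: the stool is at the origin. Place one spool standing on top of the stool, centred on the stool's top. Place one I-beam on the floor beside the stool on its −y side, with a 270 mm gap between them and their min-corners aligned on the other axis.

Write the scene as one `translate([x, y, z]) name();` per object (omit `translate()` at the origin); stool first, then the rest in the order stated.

stool();
translate([58, 36, 392]) spool();
translate([0, -406, 0]) I_beam();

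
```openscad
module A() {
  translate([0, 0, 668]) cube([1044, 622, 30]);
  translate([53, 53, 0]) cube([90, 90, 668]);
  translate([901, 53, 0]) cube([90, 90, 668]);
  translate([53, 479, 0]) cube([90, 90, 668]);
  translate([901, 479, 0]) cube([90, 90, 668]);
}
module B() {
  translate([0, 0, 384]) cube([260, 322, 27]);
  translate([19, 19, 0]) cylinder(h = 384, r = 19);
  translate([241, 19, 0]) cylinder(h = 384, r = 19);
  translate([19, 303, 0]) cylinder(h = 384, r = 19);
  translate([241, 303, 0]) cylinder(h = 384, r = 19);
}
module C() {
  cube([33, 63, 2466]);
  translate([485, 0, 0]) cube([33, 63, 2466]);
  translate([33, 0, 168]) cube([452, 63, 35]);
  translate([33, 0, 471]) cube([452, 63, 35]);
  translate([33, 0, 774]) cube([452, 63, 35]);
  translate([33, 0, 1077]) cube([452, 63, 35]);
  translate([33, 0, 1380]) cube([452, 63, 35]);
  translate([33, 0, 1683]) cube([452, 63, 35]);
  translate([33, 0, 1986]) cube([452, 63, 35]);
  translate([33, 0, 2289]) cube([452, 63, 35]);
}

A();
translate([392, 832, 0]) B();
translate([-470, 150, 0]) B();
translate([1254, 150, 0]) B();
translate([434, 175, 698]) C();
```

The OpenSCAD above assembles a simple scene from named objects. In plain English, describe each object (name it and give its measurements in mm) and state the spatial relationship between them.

A is a rectangular dining table. The top is 1044×622×30 mm with its upper surface at z = 698 mm. It stands on four 90×90 mm square legs, each inset 53 mm from the nearest pair of top edges, running from the floor to the underside of the top.

B is a simple wooden stool: a rectangular seat 260 mm (x) by 322 mm (y), 27 mm thick, top face at z = 411 mm, on four round legs, each 38 mm in diameter. The legs rest on z = 0, each leg's axis is inset half a diameter from the nearest pair of seat edges (so the leg's bounding box is flush with the corner).

C is a wooden ladder with two side rails of 33×63 mm section and 2466 mm height, set 518 mm apart overall. Between them run 8 rectangular rungs (63 mm deep, 35 mm thick), front faces flush with the rails' −y face. The bottom of the first rung is 168 mm above the floor and each subsequent rung is 303 mm higher than the one below.

Three stools sit around the table at the +y, −x, +x sides. The ladder is on top of the table.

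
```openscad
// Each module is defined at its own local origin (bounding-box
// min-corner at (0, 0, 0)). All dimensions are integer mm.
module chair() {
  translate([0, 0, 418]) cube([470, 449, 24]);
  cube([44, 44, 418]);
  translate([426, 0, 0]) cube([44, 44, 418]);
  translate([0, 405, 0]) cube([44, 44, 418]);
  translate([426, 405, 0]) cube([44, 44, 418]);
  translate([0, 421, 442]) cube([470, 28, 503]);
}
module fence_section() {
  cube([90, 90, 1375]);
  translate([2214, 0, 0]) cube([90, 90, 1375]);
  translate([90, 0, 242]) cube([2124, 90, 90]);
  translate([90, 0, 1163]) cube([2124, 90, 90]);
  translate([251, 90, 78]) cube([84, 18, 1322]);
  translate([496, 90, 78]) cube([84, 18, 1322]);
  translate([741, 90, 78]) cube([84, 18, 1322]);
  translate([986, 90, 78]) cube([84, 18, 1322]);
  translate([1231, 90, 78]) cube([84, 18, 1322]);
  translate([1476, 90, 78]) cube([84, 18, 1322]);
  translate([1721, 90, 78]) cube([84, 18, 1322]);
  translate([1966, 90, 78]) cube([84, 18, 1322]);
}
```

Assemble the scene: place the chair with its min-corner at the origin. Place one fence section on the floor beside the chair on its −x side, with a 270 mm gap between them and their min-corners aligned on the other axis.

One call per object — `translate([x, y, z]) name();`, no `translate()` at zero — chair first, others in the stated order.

chair();
translate([-2574, 0, 0]) fence_section();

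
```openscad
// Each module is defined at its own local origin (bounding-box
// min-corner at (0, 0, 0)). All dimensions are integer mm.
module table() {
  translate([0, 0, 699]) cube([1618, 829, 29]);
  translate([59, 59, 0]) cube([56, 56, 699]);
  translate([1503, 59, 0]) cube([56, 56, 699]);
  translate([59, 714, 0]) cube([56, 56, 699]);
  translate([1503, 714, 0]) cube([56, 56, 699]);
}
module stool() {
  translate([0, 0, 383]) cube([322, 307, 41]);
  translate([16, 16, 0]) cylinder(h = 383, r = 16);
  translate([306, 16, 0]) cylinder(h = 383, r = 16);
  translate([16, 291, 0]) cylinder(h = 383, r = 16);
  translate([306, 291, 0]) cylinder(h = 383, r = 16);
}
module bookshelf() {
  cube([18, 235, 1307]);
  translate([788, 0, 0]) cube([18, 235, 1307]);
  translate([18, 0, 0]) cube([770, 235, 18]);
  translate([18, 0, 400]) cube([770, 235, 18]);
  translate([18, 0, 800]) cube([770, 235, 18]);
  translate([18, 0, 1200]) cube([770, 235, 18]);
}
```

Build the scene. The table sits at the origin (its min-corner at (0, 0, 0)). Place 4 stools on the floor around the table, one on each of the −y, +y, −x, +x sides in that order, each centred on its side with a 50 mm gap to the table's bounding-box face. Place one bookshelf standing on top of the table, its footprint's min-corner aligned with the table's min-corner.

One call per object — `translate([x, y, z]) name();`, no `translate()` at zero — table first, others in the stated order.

table();
translate([648, -357, 0]) stool();
translate([648, 879, 0]) stool();
translate([-372, 261, 0]) stool();
translate([1668, 261, 0]) stool();
translate([0, 0, 728]) bookshelf();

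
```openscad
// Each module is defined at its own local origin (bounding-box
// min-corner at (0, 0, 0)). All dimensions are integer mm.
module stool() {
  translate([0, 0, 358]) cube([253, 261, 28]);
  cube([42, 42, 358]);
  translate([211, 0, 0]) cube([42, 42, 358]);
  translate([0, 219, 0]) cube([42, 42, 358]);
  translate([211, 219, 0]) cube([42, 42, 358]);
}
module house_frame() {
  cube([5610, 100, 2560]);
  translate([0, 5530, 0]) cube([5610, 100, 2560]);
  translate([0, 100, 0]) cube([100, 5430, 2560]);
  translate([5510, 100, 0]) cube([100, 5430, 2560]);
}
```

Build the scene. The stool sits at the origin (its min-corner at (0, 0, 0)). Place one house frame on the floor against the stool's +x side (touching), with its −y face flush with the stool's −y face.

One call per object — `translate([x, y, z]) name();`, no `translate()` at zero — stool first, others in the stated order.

stool();
translate([253, 0, 0]) house_frame();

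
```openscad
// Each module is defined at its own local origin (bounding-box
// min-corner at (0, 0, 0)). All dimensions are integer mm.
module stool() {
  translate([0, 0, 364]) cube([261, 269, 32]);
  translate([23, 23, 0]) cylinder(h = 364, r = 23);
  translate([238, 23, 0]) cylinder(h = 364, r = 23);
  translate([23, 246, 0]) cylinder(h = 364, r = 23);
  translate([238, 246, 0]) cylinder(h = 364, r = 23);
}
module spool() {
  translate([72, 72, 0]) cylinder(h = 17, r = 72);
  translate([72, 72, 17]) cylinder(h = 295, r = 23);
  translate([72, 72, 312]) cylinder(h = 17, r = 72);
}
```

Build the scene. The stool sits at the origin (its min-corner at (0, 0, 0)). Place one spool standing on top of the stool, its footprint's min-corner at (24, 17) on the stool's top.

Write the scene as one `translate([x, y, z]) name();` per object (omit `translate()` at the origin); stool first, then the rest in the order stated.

stool();
translate([24, 17, 396]) spool();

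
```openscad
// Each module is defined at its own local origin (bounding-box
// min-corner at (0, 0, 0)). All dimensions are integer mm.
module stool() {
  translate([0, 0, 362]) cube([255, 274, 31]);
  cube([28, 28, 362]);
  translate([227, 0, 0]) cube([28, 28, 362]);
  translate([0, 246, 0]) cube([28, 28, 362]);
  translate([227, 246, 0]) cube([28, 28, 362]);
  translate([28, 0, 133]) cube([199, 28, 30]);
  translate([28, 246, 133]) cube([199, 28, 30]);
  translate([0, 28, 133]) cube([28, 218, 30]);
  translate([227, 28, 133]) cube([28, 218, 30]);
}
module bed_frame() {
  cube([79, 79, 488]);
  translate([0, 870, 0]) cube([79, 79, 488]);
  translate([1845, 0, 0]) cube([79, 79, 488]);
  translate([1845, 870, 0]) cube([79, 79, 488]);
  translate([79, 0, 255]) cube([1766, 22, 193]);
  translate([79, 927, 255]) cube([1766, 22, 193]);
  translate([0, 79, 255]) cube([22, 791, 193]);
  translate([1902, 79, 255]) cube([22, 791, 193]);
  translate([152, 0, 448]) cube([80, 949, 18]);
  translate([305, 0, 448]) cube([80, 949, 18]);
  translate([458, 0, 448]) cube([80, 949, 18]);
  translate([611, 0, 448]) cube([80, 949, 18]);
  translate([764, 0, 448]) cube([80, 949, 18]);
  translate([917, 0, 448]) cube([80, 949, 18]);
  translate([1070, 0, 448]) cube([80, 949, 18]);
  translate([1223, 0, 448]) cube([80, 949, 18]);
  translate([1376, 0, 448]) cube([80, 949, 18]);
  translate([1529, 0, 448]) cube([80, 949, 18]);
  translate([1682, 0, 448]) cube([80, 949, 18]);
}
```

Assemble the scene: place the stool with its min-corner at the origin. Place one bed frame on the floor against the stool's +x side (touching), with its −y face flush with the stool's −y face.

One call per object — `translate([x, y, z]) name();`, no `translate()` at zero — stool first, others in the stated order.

stool();
translate([255, 0, 0]) bed_frame();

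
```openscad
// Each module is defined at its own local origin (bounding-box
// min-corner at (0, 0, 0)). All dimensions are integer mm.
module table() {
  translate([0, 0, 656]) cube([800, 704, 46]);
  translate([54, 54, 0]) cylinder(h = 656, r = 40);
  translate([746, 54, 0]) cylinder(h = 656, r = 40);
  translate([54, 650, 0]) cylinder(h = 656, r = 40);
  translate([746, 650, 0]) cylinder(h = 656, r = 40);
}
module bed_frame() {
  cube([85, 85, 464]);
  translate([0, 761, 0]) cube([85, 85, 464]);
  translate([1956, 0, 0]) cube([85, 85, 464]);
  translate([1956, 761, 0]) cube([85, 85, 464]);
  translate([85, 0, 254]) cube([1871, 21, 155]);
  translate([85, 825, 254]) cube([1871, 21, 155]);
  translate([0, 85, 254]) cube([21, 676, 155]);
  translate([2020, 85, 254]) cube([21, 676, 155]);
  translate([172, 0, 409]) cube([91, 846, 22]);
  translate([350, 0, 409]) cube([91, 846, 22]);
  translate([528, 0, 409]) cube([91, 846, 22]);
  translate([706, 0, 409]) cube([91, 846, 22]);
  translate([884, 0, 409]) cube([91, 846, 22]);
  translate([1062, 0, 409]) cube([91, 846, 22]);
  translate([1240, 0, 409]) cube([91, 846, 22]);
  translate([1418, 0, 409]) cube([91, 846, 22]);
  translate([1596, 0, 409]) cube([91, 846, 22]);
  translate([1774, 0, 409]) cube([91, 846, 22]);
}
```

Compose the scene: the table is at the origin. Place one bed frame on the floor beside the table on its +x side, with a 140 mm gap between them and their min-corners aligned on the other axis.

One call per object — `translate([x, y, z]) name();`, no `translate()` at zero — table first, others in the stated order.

table();
translate([940, 0, 0]) bed_frame();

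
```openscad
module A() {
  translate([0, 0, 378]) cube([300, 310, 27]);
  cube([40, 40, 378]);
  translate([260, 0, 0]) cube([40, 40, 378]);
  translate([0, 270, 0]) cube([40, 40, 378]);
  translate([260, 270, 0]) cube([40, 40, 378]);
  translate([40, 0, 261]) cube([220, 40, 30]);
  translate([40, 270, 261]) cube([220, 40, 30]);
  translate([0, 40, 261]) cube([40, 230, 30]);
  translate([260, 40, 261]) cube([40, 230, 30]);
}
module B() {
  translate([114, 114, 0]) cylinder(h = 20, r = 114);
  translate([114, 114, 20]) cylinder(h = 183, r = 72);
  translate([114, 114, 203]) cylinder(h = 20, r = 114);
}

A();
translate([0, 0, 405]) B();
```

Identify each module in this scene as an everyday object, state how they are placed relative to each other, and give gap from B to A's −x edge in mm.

A is a stool. B is a spool. The spool is on top of the stool. The gap from the spool to the stool's −x edge is 0 mm.

The spool's min-x is at 0; the stool's min-x is 0; gap = 0 mm.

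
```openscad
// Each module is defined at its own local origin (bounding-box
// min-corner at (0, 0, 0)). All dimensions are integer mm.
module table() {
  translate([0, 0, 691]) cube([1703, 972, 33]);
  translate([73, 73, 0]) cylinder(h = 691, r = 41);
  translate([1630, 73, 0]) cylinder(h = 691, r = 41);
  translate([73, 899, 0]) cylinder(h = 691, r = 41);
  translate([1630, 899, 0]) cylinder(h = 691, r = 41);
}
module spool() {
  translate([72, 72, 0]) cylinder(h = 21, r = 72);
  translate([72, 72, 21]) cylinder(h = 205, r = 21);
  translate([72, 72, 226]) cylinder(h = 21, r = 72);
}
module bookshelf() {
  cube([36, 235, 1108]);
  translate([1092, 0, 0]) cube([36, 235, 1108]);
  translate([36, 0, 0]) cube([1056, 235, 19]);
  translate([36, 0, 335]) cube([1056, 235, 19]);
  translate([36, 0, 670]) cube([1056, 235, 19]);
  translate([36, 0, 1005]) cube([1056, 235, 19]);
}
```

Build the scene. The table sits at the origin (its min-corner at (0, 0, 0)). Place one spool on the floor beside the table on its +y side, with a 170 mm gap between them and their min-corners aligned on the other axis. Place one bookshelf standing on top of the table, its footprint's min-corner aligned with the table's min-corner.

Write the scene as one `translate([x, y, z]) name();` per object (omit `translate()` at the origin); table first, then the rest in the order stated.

table();
translate([0, 1142, 0]) spool();
translate([0, 0, 724]) bookshelf();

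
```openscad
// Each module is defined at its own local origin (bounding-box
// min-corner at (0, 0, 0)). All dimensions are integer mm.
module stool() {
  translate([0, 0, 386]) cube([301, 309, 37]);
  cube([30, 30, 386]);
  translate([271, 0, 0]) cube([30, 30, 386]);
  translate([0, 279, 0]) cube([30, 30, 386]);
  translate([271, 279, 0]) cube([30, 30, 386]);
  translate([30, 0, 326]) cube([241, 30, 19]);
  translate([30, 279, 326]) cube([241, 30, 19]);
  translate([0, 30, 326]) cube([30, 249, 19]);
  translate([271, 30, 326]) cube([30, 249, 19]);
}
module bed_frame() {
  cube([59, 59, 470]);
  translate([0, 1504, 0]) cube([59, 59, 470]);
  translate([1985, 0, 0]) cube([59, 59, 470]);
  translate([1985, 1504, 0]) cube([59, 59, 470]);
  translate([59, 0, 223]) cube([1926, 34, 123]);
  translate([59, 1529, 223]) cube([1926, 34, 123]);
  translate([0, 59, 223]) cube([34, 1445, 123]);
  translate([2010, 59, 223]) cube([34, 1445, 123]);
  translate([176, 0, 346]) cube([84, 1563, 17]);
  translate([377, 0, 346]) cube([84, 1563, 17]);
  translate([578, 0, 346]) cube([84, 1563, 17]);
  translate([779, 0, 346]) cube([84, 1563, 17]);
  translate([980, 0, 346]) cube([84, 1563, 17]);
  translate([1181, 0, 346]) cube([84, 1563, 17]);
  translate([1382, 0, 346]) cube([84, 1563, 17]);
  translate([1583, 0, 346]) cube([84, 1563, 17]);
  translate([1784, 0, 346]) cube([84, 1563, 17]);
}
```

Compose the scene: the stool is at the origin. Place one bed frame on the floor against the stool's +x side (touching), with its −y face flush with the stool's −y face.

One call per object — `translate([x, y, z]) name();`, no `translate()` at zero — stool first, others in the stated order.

stool();
translate([301, 0, 0]) bed_frame();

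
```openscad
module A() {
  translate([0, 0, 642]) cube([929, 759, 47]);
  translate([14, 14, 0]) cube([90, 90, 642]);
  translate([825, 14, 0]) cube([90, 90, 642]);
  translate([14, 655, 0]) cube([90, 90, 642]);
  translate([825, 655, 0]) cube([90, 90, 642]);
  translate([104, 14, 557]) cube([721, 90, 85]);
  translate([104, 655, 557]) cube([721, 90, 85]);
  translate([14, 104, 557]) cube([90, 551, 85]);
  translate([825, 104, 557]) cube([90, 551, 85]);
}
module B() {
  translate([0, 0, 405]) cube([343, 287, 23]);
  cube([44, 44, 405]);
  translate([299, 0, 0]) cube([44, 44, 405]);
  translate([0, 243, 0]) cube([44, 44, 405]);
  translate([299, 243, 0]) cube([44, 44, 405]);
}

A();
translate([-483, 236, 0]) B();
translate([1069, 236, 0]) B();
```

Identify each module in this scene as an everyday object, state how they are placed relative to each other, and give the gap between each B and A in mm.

A is a table. B is a stool. Two stools sit around the table at the −x, +x sides. The gap between each stool and the table is 140 mm.

Each stool's nearest face is 140 mm from the table's bounding box.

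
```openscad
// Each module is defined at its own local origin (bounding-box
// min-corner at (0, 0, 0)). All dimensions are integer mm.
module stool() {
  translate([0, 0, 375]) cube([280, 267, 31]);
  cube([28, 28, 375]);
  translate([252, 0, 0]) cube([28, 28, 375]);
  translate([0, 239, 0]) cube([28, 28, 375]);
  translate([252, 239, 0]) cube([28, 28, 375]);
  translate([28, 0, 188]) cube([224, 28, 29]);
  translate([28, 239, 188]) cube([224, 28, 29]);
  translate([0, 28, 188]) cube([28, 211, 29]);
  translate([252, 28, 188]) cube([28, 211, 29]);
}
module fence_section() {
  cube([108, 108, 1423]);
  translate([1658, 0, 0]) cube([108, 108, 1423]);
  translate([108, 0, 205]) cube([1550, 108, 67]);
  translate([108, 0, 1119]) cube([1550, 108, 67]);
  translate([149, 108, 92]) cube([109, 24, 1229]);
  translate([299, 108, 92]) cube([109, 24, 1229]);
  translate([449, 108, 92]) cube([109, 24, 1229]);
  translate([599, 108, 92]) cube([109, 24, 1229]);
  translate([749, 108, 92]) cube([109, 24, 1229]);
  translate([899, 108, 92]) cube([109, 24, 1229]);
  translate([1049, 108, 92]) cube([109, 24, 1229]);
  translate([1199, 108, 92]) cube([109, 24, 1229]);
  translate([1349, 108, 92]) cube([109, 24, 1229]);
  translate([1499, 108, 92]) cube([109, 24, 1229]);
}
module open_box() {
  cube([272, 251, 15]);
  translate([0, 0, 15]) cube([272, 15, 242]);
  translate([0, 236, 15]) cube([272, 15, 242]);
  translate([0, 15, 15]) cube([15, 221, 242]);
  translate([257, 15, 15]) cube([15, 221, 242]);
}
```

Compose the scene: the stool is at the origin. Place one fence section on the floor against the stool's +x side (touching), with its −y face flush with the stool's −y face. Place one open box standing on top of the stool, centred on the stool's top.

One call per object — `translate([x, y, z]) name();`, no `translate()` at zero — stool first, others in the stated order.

stool();
translate([280, 0, 0]) fence_section();
translate([4, 8, 406]) open_box();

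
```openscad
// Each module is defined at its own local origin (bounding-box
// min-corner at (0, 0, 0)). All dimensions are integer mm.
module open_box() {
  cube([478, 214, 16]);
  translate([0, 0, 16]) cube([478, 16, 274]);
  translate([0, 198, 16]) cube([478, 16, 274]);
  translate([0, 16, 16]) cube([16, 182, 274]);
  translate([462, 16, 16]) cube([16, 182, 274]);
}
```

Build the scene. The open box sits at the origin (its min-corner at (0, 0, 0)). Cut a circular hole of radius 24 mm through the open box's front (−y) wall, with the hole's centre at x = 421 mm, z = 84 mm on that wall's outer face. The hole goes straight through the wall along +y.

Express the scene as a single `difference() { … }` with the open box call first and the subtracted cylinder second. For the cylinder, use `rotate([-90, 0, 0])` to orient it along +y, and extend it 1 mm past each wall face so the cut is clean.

difference() {
  open_box();
  translate([421, -1, 84]) rotate([-90, 0, 0]) cylinder(h = 18, r = 24);
}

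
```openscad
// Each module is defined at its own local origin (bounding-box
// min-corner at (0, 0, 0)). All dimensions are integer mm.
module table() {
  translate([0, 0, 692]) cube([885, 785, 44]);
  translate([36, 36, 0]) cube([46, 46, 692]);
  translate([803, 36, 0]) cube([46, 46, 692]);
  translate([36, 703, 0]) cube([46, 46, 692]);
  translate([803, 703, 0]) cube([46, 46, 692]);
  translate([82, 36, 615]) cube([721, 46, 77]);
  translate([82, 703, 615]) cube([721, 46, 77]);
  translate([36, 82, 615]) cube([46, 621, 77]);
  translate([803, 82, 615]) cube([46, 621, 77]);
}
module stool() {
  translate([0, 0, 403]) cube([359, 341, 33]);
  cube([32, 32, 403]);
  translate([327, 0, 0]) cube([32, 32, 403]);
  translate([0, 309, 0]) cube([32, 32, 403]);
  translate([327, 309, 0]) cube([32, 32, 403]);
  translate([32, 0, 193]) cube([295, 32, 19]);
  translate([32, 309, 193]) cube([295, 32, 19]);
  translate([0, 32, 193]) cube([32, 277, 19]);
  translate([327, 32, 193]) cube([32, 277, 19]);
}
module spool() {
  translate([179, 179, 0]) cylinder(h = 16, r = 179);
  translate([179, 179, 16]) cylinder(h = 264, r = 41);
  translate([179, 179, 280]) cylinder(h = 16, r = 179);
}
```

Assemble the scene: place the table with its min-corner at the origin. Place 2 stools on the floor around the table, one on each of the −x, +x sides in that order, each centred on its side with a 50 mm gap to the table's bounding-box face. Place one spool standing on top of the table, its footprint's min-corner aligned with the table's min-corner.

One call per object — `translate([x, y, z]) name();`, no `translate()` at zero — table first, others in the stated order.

table();
translate([-409, 222, 0]) stool();
translate([935, 222, 0]) stool();
translate([0, 0, 736]) spool();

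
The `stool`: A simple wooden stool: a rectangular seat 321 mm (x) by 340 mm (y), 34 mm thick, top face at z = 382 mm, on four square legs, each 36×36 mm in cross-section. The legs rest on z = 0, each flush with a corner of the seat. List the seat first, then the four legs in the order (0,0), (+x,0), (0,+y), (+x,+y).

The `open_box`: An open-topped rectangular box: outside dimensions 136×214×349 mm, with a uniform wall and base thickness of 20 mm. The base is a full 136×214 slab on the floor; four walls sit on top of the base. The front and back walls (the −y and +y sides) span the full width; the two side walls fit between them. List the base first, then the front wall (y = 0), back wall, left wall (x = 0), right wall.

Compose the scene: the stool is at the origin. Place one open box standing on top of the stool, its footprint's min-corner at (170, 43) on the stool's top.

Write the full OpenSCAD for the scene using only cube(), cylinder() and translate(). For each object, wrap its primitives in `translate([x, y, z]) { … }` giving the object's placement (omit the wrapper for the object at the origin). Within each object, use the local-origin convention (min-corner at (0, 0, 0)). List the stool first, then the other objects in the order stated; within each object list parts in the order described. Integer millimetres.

translate([0, 0, 348]) cube([321, 340, 34]);
cube([36, 36, 348]);
translate([285, 0, 0]) cube([36, 36, 348]);
translate([0, 304, 0]) cube([36, 36, 348]);
translate([285, 304, 0]) cube([36, 36, 348]);
translate([170, 43, 382]) {
  cube([136, 214, 20]);
  translate([0, 0, 20]) cube([136, 20, 329]);
  translate([0, 194, 20]) cube([136, 20, 329]);
  translate([0, 20, 20]) cube([20, 174, 329]);
  translate([116, 20, 20]) cube([20, 174, 329]);
}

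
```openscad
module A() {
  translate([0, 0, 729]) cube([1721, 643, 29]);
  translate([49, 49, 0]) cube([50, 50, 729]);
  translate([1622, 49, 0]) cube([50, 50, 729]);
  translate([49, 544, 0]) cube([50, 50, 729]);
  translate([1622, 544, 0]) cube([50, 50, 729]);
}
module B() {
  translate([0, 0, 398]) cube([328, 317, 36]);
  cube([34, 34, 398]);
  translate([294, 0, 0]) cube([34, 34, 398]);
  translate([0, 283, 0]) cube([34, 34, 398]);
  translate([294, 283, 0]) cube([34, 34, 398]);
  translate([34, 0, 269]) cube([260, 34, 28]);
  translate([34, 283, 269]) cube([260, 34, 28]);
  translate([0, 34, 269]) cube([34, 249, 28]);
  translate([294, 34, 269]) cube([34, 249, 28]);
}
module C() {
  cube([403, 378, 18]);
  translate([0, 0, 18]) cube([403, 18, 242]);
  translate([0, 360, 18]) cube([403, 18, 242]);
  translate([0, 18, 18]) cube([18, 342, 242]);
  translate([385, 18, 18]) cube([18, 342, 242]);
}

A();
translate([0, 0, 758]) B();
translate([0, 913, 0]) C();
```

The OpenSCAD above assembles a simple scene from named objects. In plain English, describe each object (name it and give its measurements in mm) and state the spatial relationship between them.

A is a table: top 1721 mm (x) × 643 mm (y), 29 mm thick, upper face at z = 758 mm, on four 50×50 mm square legs, each inset 49 mm from the nearest pair of top edges, running from z = 0 to the bottom of the top.

B is a simple wooden stool: a rectangular seat 328 mm (x) by 317 mm (y), 36 mm thick, top face at z = 434 mm, on four square legs, each 34×34 mm in cross-section. The legs rest on z = 0, each flush with a corner of the seat. Four stretchers, 34 mm wide and 28 mm tall, connect adjacent legs with their undersides at z = 269 mm, each running between the inner faces of the legs it joins and aligned with the legs' outer faces on the other axis.

C is an open storage box with external size 403×378×260 mm and wall thickness 18 mm (the base is also 18 mm thick). The base covers the whole footprint; the four walls stand on the base, with the y-facing walls full-width and the x-facing walls fitting between their inner faces.

The stool is on top of the table. The open box is on the floor beside the table on its +y side.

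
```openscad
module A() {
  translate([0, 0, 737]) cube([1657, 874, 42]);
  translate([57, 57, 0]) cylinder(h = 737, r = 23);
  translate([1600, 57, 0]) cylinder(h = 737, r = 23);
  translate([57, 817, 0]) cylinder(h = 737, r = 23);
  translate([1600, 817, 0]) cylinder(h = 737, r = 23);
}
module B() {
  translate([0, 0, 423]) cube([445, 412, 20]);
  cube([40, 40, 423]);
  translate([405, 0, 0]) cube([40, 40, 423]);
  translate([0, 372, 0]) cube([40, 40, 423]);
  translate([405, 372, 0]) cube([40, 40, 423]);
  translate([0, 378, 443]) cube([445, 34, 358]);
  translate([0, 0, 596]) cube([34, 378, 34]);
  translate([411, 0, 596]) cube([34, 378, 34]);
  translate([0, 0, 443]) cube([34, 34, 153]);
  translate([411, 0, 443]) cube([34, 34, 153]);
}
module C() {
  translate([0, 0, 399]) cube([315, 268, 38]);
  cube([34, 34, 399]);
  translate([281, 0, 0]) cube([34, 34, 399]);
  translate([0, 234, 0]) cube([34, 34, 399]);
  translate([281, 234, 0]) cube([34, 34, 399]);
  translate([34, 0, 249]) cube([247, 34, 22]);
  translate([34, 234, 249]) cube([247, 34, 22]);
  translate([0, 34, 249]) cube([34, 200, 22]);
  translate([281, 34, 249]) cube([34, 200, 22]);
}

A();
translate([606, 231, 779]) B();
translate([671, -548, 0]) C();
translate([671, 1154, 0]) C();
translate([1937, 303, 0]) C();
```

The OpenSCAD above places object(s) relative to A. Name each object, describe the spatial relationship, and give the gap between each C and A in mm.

Each stool's nearest face is 280 mm from the table's bounding box.

A is a table. B is a chair. C is a stool. The chair is on top of the table, centred. Three stools sit around the table at the −y, +y, +x sides. The gap between each stool and the table is 280 mm.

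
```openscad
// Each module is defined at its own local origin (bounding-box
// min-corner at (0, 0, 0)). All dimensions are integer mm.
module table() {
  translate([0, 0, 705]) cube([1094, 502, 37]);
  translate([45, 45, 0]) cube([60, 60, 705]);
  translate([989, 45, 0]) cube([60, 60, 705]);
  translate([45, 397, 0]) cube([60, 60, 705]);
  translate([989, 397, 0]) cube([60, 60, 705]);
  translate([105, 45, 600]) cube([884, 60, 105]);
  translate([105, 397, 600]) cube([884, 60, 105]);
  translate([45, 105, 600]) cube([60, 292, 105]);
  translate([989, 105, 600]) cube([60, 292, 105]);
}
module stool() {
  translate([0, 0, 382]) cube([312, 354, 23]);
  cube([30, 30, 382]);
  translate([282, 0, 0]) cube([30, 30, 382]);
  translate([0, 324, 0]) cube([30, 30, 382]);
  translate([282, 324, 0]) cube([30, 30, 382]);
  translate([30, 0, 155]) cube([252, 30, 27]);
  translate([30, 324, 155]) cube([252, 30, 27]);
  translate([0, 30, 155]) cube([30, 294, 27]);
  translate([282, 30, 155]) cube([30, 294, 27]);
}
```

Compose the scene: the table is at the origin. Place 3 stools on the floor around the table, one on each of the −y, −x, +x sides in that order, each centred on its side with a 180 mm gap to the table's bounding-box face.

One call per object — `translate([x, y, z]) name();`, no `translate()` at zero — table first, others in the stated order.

table();
translate([391, -534, 0]) stool();
translate([-492, 74, 0]) stool();
translate([1274, 74, 0]) stool();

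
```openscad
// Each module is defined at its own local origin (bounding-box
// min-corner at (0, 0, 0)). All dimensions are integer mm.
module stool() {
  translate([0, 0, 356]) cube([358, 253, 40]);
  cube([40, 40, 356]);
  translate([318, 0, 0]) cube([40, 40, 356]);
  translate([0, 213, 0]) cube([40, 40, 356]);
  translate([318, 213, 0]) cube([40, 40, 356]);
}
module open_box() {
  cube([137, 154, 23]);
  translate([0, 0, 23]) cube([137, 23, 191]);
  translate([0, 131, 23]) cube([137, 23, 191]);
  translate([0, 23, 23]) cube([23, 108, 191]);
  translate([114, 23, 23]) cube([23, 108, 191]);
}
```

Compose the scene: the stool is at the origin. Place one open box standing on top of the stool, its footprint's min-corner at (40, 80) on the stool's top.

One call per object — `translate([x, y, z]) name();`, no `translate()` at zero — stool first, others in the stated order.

stool();
translate([40, 80, 396]) open_box();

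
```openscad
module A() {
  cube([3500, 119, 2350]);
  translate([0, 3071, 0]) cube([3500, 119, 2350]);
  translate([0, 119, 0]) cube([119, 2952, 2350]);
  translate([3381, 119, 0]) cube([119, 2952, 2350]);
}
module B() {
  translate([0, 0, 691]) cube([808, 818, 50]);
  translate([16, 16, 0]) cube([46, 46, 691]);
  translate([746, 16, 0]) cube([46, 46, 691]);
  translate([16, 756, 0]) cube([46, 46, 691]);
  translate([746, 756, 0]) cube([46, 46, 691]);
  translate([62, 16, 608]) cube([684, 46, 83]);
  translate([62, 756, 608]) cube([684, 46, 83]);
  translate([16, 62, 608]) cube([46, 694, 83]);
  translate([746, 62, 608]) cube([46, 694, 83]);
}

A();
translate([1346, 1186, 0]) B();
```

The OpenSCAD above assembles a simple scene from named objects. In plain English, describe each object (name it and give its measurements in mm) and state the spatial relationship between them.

A is the wall frame of a small rectangular building: four walls, each 2350 mm tall and 119 mm thick, enclosing a footprint 3500 mm (x) by 3190 mm (y) outside-to-outside, with no floor or roof. The front and back walls (the −y and +y sides) span the full width; the two side walls fit between them.

B is a table: top 808 mm (x) × 818 mm (y), 50 mm thick, upper face at z = 741 mm, on four 46×46 mm square legs, each inset 16 mm from the nearest pair of top edges, running from z = 0 to the bottom of the top. Four apron rails, 46 mm thick and 83 mm tall, run between adjacent legs with their top edges flush with the underside of the top and their outer faces flush with the legs' outer faces.

The table sits inside the house frame, centred.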